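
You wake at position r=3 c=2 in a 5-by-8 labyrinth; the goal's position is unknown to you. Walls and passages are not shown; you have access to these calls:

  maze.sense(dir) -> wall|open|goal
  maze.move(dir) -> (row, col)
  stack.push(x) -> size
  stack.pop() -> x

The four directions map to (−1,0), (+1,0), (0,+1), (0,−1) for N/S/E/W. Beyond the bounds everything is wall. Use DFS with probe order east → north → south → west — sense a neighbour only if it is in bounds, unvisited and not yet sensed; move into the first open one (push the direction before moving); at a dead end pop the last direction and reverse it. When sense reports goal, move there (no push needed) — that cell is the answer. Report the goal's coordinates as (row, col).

-- 1. maze.sense(dir='east') == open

-- 2. stack.push(x='east') == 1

-- 3. maze.move(dir='east') == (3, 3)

-- 4. maze.sense(dir='east') == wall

-- 5. maze.sense(dir='north') == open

-- 6. stack.push(x='north') == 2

-- 7. maze.move(dir='north') == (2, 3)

-- 8. maze.sense(dir='east') == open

-- 9. stack.push(x='east') == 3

-- 10. maze.move(dir='east') == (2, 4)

-- 11. maze.sense(dir='east') == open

-- 12. stack.push(x='east') == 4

-- 13. maze.move(dir='east') == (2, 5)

-- 14. maze.sense(dir='east') == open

-- 15. stack.push(x='east') == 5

-- 16. maze.move(dir='east') == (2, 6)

-- 17. maze.sense(dir='east') == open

-- 18. stack.push(x='east') == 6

-- 19. maze.move(dir='east') == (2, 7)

-- 20. maze.sense(dir='north') == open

-- 21. stack.push(x='north') == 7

-- 22. maze.move(dir='north') == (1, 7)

-- 23. maze.sense(dir='north') == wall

-- 24. maze.sense(dir='west') == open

-- 25. stack.push(x='west') == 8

-- 26. maze.move(dir='west') == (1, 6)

-- 27. maze.sense(dir='north') == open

-- 28. stack.push(x='north') == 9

-- 29. maze.move(dir='north') == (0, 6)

-- 30. maze.sense(dir='west') == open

-- 31. stack.push(x='west') == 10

-- 32. maze.move(dir='west') == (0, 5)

-- 33. maze.sense(dir='south') == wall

-- 34. maze.sense(dir='west') == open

-- 35. stack.push(x='west') == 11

-- 36. maze.move(dir='west') == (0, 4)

-- 37. maze.sense(dir='south') == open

-- 38. stack.push(x='south') == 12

-- 39. maze.move(dir='south') == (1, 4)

-- 40. maze.sense(dir='west') == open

-- 41. stack.push(x='west') == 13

-- 42. maze.move(dir='west') == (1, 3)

-- 43. maze.sense(dir='north') == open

-- 44. stack.push(x='north') == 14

-- 45. maze.move(dir='north') == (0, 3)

-- 46. maze.sense(dir='west') == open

-- 47. stack.push(x='west') == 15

-- 48. maze.move(dir='west') == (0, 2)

-- 49. maze.sense(dir='south') == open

-- 50. stack.push(x='south') == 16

-- 51. maze.move(dir='south') == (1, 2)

-- 52. maze.sense(dir='south') == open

-- 53. stack.push(x='south') == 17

-- 54. maze.move(dir='south') == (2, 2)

-- 55. maze.sense(dir='west') == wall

-- 56. stack.pop() == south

-- 57. maze.move(dir='north') == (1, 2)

-- 58. maze.sense(dir='west') == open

-- 59. stack.push(x='west') == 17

-- 60. maze.move(dir='west') == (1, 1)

-- 61. maze.sense(dir='north') == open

-- 62. stack.push(x='north') == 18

-- 63. maze.move(dir='north') == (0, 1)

-- 64. maze.sense(dir='west') == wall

-- 65. stack.pop() == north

-- 66. maze.move(dir='south') == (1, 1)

-- 67. maze.sense(dir='west') == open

-- 68. stack.push(x='west') == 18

-- 69. maze.move(dir='west') == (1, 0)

-- 70. maze.sense(dir='south') == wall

-- 71. stack.pop() == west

-- 72. maze.move(dir='east') == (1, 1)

-- 73. stack.pop() == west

-- 74. maze.move(dir='east') == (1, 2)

-- 75. stack.pop() == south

-- 76. maze.move(dir='north') == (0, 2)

-- 77. stack.pop() == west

-- 78. maze.move(dir='east') == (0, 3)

-- 79. stack.pop() == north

-- 80. maze.move(dir='south') == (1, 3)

-- 81. stack.pop() == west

-- 82. maze.move(dir='east') == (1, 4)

-- 83. stack.pop() == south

-- 84. maze.move(dir='north') == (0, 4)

-- 85. stack.pop() == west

-- 86. maze.move(dir='east') == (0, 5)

-- 87. stack.pop() == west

-- 88. maze.move(dir='east') == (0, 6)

-- 89. stack.pop() == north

-- 90. maze.move(dir='south') == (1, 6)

-- 91. stack.pop() == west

-- 92. maze.move(dir='east') == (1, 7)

-- 93. stack.pop() == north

-- 94. maze.move(dir='south') == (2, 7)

-- 95. maze.sense(dir='south') == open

-- 96. stack.push(x='south') == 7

-- 97. maze.move(dir='south') == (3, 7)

-- 98. maze.sense(dir='south') == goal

-- 99. maze.move(dir='south') == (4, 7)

Answer: (4, 7)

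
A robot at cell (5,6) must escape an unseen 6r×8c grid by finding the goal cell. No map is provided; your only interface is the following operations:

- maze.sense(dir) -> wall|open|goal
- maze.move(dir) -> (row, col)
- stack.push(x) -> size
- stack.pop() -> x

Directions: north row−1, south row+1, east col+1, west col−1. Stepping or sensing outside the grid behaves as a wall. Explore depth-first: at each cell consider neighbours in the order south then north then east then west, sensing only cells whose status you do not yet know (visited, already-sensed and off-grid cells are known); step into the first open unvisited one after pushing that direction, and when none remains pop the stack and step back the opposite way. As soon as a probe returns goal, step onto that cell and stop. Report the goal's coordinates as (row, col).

→ maze.sense(dir=north)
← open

→ stack.push(x=north)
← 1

→ maze.move(dir=north)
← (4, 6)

→ maze.sense(dir=north)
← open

→ stack.push(x=north)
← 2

→ maze.move(dir=north)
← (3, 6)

→ maze.sense(dir=north)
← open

→ stack.push(x=north)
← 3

→ maze.move(dir=north)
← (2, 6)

→ maze.sense(dir=north)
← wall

→ maze.sense(dir=east)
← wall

→ maze.sense(dir=west)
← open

→ stack.push(x=west)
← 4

→ maze.move(dir=west)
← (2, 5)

→ maze.sense(dir=south)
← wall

→ maze.sense(dir=north)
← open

→ stack.push(x=north)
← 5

→ maze.move(dir=north)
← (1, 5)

→ maze.sense(dir=north)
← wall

→ maze.sense(dir=west)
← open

→ stack.push(x=west)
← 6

→ maze.move(dir=west)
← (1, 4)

→ maze.sense(dir=south)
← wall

→ maze.sense(dir=north)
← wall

→ maze.sense(dir=west)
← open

→ stack.push(x=west)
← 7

→ maze.move(dir=west)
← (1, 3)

→ maze.sense(dir=south)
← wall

→ maze.sense(dir=north)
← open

→ stack.push(x=north)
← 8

→ maze.move(dir=north)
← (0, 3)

→ maze.sense(dir=west)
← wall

→ stack.pop()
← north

→ maze.move(dir=south)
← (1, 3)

→ maze.sense(dir=west)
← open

→ stack.push(x=west)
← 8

→ maze.move(dir=west)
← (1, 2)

→ maze.sense(dir=south)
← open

→ stack.push(x=south)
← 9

→ maze.move(dir=south)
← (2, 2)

→ maze.sense(dir=south)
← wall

→ maze.sense(dir=west)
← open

→ stack.push(x=west)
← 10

→ maze.move(dir=west)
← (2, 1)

→ maze.sense(dir=south)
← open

→ stack.push(x=south)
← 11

→ maze.move(dir=south)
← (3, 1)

→ maze.sense(dir=south)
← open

→ stack.push(x=south)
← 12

→ maze.move(dir=south)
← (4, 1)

→ maze.sense(dir=south)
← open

→ stack.push(x=south)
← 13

→ maze.move(dir=south)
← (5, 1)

→ maze.sense(dir=east)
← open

→ stack.push(x=east)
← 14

→ maze.move(dir=east)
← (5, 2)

→ maze.sense(dir=north)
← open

→ stack.push(x=north)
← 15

→ maze.move(dir=north)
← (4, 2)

→ maze.sense(dir=east)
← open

→ stack.push(x=east)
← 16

→ maze.move(dir=east)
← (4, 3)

→ maze.sense(dir=south)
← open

→ stack.push(x=south)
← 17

→ maze.move(dir=south)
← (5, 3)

→ maze.sense(dir=east)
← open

→ stack.push(x=east)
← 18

→ maze.move(dir=east)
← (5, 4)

→ maze.sense(dir=north)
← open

→ stack.push(x=north)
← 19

→ maze.move(dir=north)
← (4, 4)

→ maze.sense(dir=north)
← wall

→ maze.sense(dir=east)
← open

→ stack.push(x=east)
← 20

→ maze.move(dir=east)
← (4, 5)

→ maze.sense(dir=south)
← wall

→ stack.pop()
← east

→ maze.move(dir=west)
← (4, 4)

→ stack.pop()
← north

→ maze.move(dir=south)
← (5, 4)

→ stack.pop()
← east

→ maze.move(dir=west)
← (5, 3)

→ stack.pop()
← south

→ maze.move(dir=north)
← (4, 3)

→ maze.sense(dir=north)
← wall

→ stack.pop()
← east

→ maze.move(dir=west)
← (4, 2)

→ stack.pop()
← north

→ maze.move(dir=south)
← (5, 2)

→ stack.pop()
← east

→ maze.move(dir=west)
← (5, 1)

→ maze.sense(dir=west)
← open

→ stack.push(x=west)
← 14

→ maze.move(dir=west)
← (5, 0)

→ maze.sense(dir=north)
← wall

→ stack.pop()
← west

→ maze.move(dir=east)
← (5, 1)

→ stack.pop()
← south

→ maze.move(dir=north)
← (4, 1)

→ stack.pop()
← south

→ maze.move(dir=north)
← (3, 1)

→ maze.sense(dir=west)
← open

→ stack.push(x=west)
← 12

→ maze.move(dir=west)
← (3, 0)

→ maze.sense(dir=north)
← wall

→ stack.pop()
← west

→ maze.move(dir=east)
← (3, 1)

→ stack.pop()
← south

→ maze.move(dir=north)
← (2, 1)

→ maze.sense(dir=north)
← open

→ stack.push(x=north)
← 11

→ maze.move(dir=north)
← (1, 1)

→ maze.sense(dir=north)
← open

→ stack.push(x=north)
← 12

→ maze.move(dir=north)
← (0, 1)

→ maze.sense(dir=west)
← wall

→ stack.pop()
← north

→ maze.move(dir=south)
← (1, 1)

→ maze.sense(dir=west)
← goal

→ maze.move(dir=west)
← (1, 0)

Answer: (1, 0)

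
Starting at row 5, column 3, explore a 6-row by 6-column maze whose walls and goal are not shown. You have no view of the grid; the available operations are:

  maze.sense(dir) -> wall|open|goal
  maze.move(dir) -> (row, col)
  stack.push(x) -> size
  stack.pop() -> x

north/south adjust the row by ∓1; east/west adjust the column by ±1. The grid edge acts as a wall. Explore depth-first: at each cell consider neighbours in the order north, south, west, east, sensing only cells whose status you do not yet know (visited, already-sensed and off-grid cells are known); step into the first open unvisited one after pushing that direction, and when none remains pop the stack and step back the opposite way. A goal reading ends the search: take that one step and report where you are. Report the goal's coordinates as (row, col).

! sense(dir='north') -> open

! push(x='north') -> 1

! move(dir='north') -> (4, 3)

! sense(dir='north') -> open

! push(x='north') -> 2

! move(dir='north') -> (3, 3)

! sense(dir='north') -> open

! push(x='north') -> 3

! move(dir='north') -> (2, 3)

! sense(dir='north') -> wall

! sense(dir='west') -> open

! push(x='west') -> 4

! move(dir='west') -> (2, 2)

! sense(dir='north') -> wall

! sense(dir='south') -> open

! push(x='south') -> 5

! move(dir='south') -> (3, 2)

! sense(dir='south') -> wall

! sense(dir='west') -> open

! push(x='west') -> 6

! move(dir='west') -> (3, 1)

! sense(dir='north') -> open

! push(x='north') -> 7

! move(dir='north') -> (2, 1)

! sense(dir='north') -> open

! push(x='north') -> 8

! move(dir='north') -> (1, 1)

! sense(dir='north') -> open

! push(x='north') -> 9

! move(dir='north') -> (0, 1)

! sense(dir='west') -> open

! push(x='west') -> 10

! move(dir='west') -> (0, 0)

! sense(dir='south') -> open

! push(x='south') -> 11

! move(dir='south') -> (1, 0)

! sense(dir='south') -> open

! push(x='south') -> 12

! move(dir='south') -> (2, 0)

! sense(dir='south') -> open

! push(x='south') -> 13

! move(dir='south') -> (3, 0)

! sense(dir='south') -> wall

! pop() -> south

! move(dir='north') -> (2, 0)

! pop() -> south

! move(dir='north') -> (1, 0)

! pop() -> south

! move(dir='north') -> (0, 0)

! pop() -> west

! move(dir='east') -> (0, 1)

! sense(dir='east') -> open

! push(x='east') -> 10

! move(dir='east') -> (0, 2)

! sense(dir='east') -> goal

! move(dir='east') -> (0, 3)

Answer: (0, 3)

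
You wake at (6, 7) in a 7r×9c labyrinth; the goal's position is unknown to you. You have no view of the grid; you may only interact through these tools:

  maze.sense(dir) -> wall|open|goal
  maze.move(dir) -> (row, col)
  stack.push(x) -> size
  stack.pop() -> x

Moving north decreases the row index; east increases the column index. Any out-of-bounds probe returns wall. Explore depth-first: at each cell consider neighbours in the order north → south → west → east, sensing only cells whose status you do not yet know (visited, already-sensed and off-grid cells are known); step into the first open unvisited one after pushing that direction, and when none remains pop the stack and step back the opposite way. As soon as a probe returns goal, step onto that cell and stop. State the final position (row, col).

% maze.sense(dir='north') ~> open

% stack.push(x='north') ~> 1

% maze.move(dir='north') ~> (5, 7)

% maze.sense(dir='north') ~> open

% stack.push(x='north') ~> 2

% maze.move(dir='north') ~> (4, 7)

% maze.sense(dir='north') ~> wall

% maze.sense(dir='west') ~> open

% stack.push(x='west') ~> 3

% maze.move(dir='west') ~> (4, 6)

% maze.sense(dir='north') ~> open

% stack.push(x='north') ~> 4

% maze.move(dir='north') ~> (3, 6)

% maze.sense(dir='north') ~> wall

% maze.sense(dir='west') ~> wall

% stack.pop() ~> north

% maze.move(dir='south') ~> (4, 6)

% maze.sense(dir='south') ~> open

% stack.push(x='south') ~> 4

% maze.move(dir='south') ~> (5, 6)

% maze.sense(dir='south') ~> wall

% maze.sense(dir='west') ~> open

% stack.push(x='west') ~> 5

% maze.move(dir='west') ~> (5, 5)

% maze.sense(dir='north') ~> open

% stack.push(x='north') ~> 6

% maze.move(dir='north') ~> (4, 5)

% maze.sense(dir='west') ~> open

% stack.push(x='west') ~> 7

% maze.move(dir='west') ~> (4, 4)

% maze.sense(dir='north') ~> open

% stack.push(x='north') ~> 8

% maze.move(dir='north') ~> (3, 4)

% maze.sense(dir='north') ~> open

% stack.push(x='north') ~> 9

% maze.move(dir='north') ~> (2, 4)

% maze.sense(dir='north') ~> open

% stack.push(x='north') ~> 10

% maze.move(dir='north') ~> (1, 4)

% maze.sense(dir='north') ~> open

% stack.push(x='north') ~> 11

% maze.move(dir='north') ~> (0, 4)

% maze.sense(dir='west') ~> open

% stack.push(x='west') ~> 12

% maze.move(dir='west') ~> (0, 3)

% maze.sense(dir='south') ~> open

% stack.push(x='south') ~> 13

% maze.move(dir='south') ~> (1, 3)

% maze.sense(dir='south') ~> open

% stack.push(x='south') ~> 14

% maze.move(dir='south') ~> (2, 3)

% maze.sense(dir='south') ~> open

% stack.push(x='south') ~> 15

% maze.move(dir='south') ~> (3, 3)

% maze.sense(dir='south') ~> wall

% maze.sense(dir='west') ~> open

% stack.push(x='west') ~> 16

% maze.move(dir='west') ~> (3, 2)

% maze.sense(dir='north') ~> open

% stack.push(x='north') ~> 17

% maze.move(dir='north') ~> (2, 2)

% maze.sense(dir='north') ~> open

% stack.push(x='north') ~> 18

% maze.move(dir='north') ~> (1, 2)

% maze.sense(dir='north') ~> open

% stack.push(x='north') ~> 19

% maze.move(dir='north') ~> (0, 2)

% maze.sense(dir='west') ~> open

% stack.push(x='west') ~> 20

% maze.move(dir='west') ~> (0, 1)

% maze.sense(dir='south') ~> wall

% maze.sense(dir='west') ~> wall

% stack.pop() ~> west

% maze.move(dir='east') ~> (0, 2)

% stack.pop() ~> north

% maze.move(dir='south') ~> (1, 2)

% stack.pop() ~> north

% maze.move(dir='south') ~> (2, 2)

% maze.sense(dir='west') ~> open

% stack.push(x='west') ~> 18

% maze.move(dir='west') ~> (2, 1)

% maze.sense(dir='south') ~> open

% stack.push(x='south') ~> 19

% maze.move(dir='south') ~> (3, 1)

% maze.sense(dir='south') ~> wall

% maze.sense(dir='west') ~> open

% stack.push(x='west') ~> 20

% maze.move(dir='west') ~> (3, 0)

% maze.sense(dir='north') ~> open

% stack.push(x='north') ~> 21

% maze.move(dir='north') ~> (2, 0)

% maze.sense(dir='north') ~> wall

% stack.pop() ~> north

% maze.move(dir='south') ~> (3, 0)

% maze.sense(dir='south') ~> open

% stack.push(x='south') ~> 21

% maze.move(dir='south') ~> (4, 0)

% maze.sense(dir='south') ~> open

% stack.push(x='south') ~> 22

% maze.move(dir='south') ~> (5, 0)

% maze.sense(dir='south') ~> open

% stack.push(x='south') ~> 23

% maze.move(dir='south') ~> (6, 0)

% maze.sense(dir='east') ~> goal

% maze.move(dir='east') ~> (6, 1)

Answer: (6, 1)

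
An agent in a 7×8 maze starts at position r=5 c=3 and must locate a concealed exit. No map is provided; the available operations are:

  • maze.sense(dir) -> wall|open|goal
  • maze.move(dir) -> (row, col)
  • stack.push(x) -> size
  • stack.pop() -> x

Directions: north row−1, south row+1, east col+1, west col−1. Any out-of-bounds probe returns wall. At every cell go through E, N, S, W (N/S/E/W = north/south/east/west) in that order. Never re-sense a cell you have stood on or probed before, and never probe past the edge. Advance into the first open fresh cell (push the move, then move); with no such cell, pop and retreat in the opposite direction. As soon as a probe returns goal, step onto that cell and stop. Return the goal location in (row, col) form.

-> sense(dir='east')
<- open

-> push(x='east')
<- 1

-> move(dir='east')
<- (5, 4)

-> sense(dir='east')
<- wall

-> sense(dir='north')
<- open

-> push(x='north')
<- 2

-> move(dir='north')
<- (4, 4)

-> sense(dir='east')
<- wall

-> sense(dir='north')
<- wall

-> sense(dir='west')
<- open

-> push(x='west')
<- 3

-> move(dir='west')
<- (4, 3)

-> sense(dir='north')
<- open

-> push(x='north')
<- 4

-> move(dir='north')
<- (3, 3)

-> sense(dir='north')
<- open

-> push(x='north')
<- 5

-> move(dir='north')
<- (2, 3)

-> sense(dir='east')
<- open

-> push(x='east')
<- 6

-> move(dir='east')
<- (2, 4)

-> sense(dir='east')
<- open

-> push(x='east')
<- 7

-> move(dir='east')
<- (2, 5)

-> sense(dir='east')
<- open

-> push(x='east')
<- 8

-> move(dir='east')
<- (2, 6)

-> sense(dir='east')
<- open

-> push(x='east')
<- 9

-> move(dir='east')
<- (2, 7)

-> sense(dir='north')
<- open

-> push(x='north')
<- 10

-> move(dir='north')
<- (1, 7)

-> sense(dir='north')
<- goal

-> move(dir='north')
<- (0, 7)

Answer: (0, 7)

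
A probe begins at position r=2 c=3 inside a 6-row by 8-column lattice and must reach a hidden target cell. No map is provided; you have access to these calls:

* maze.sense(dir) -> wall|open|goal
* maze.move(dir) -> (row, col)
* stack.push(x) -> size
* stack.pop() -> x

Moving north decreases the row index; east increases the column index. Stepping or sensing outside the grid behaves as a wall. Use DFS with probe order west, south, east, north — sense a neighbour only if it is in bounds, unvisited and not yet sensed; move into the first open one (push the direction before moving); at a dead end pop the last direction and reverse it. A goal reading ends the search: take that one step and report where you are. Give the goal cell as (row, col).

-> maze.sense(dir→west)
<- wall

-> maze.sense(dir→south)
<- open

-> stack.push(x→south)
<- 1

-> maze.move(dir→south)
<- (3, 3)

-> maze.sense(dir→west)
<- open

-> stack.push(x→west)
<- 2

-> maze.move(dir→west)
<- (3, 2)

-> maze.sense(dir→west)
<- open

-> stack.push(x→west)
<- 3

-> maze.move(dir→west)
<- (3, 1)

-> maze.sense(dir→west)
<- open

-> stack.push(x→west)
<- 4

-> maze.move(dir→west)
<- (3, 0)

-> maze.sense(dir→south)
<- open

-> stack.push(x→south)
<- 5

-> maze.move(dir→south)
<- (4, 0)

-> maze.sense(dir→south)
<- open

-> stack.push(x→south)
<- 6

-> maze.move(dir→south)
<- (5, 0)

-> maze.sense(dir→east)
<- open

-> stack.push(x→east)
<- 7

-> maze.move(dir→east)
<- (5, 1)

-> maze.sense(dir→east)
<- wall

-> maze.sense(dir→north)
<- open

-> stack.push(x→north)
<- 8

-> maze.move(dir→north)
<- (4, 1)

-> maze.sense(dir→east)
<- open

-> stack.push(x→east)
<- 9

-> maze.move(dir→east)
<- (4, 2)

-> maze.sense(dir→east)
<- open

-> stack.push(x→east)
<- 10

-> maze.move(dir→east)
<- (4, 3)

-> maze.sense(dir→south)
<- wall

-> maze.sense(dir→east)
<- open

-> stack.push(x→east)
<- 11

-> maze.move(dir→east)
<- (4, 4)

-> maze.sense(dir→south)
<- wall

-> maze.sense(dir→east)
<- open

-> stack.push(x→east)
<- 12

-> maze.move(dir→east)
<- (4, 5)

-> maze.sense(dir→south)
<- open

-> stack.push(x→south)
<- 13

-> maze.move(dir→south)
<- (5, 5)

-> maze.sense(dir→east)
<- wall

-> stack.pop()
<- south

-> maze.move(dir→north)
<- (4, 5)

-> maze.sense(dir→east)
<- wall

-> maze.sense(dir→north)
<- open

-> stack.push(x→north)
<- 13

-> maze.move(dir→north)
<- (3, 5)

-> maze.sense(dir→west)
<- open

-> stack.push(x→west)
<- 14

-> maze.move(dir→west)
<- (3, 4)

-> maze.sense(dir→north)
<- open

-> stack.push(x→north)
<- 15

-> maze.move(dir→north)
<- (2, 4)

-> maze.sense(dir→east)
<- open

-> stack.push(x→east)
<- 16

-> maze.move(dir→east)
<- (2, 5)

-> maze.sense(dir→east)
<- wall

-> maze.sense(dir→north)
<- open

-> stack.push(x→north)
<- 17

-> maze.move(dir→north)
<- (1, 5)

-> maze.sense(dir→west)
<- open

-> stack.push(x→west)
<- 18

-> maze.move(dir→west)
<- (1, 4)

-> maze.sense(dir→west)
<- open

-> stack.push(x→west)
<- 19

-> maze.move(dir→west)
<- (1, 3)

-> maze.sense(dir→west)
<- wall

-> maze.sense(dir→north)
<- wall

-> stack.pop()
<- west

-> maze.move(dir→east)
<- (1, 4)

-> maze.sense(dir→north)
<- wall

-> stack.pop()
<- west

-> maze.move(dir→east)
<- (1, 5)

-> maze.sense(dir→east)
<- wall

-> maze.sense(dir→north)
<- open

-> stack.push(x→north)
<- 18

-> maze.move(dir→north)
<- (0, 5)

-> maze.sense(dir→east)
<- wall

-> stack.pop()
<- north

-> maze.move(dir→south)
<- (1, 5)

-> stack.pop()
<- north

-> maze.move(dir→south)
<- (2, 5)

-> stack.pop()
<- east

-> maze.move(dir→west)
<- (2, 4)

-> stack.pop()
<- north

-> maze.move(dir→south)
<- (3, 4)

-> stack.pop()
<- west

-> maze.move(dir→east)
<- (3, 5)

-> maze.sense(dir→east)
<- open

-> stack.push(x→east)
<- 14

-> maze.move(dir→east)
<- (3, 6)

-> maze.sense(dir→east)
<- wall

-> stack.pop()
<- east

-> maze.move(dir→west)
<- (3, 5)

-> stack.pop()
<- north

-> maze.move(dir→south)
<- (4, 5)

-> stack.pop()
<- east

-> maze.move(dir→west)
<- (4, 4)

-> stack.pop()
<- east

-> maze.move(dir→west)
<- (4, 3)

-> stack.pop()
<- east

-> maze.move(dir→west)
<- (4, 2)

-> stack.pop()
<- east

-> maze.move(dir→west)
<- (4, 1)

-> stack.pop()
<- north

-> maze.move(dir→south)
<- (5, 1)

-> stack.pop()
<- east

-> maze.move(dir→west)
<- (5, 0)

-> stack.pop()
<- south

-> maze.move(dir→north)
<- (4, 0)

-> stack.pop()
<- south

-> maze.move(dir→north)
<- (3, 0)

-> maze.sense(dir→north)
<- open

-> stack.push(x→north)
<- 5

-> maze.move(dir→north)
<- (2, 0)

-> maze.sense(dir→east)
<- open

-> stack.push(x→east)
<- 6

-> maze.move(dir→east)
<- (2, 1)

-> maze.sense(dir→north)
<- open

-> stack.push(x→north)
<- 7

-> maze.move(dir→north)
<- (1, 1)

-> maze.sense(dir→west)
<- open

-> stack.push(x→west)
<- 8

-> maze.move(dir→west)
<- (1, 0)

-> maze.sense(dir→north)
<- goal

-> maze.move(dir→north)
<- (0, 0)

Answer: (0, 0)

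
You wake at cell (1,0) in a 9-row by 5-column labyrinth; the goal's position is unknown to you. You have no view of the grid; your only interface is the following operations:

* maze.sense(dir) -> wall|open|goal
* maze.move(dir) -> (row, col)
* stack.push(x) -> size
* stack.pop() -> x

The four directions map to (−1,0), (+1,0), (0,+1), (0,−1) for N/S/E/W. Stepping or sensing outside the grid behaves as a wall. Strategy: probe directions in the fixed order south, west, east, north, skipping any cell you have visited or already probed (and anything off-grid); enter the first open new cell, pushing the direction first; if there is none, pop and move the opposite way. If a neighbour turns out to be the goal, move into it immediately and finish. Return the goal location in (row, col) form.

Step: maze.sense[south]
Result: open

Step: stack.push[south]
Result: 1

Step: maze.move[south]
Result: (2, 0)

Step: maze.sense[south]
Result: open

Step: stack.push[south]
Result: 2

Step: maze.move[south]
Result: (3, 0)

Step: maze.sense[south]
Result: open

Step: stack.push[south]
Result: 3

Step: maze.move[south]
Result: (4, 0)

Step: maze.sense[south]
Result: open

Step: stack.push[south]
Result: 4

Step: maze.move[south]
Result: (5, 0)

Step: maze.sense[south]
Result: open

Step: stack.push[south]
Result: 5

Step: maze.move[south]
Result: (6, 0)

Step: maze.sense[south]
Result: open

Step: stack.push[south]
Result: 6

Step: maze.move[south]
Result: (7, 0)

Step: maze.sense[south]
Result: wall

Step: maze.sense[east]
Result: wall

Step: stack.pop[]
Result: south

Step: maze.move[north]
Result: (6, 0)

Step: maze.sense[east]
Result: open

Step: stack.push[east]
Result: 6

Step: maze.move[east]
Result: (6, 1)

Step: maze.sense[east]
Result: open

Step: stack.push[east]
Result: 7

Step: maze.move[east]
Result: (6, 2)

Step: maze.sense[south]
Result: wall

Step: maze.sense[east]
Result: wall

Step: maze.sense[north]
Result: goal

Step: maze.move[north]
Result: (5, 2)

Answer: (5, 2)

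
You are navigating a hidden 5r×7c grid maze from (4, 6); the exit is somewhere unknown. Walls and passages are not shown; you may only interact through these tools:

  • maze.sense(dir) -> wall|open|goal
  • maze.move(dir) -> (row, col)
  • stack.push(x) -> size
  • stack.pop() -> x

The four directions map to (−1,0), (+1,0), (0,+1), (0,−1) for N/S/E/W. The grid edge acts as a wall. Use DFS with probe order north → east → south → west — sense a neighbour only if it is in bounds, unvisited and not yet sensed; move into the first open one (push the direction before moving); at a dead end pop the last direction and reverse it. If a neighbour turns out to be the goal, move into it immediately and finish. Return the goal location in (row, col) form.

~$ maze.sense dir→north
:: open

~$ stack.push x→north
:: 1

~$ maze.move dir→north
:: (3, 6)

~$ maze.sense dir→north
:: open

~$ stack.push x→north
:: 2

~$ maze.move dir→north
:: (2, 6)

~$ maze.sense dir→north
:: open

~$ stack.push x→north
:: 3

~$ maze.move dir→north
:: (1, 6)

~$ maze.sense dir→north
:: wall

~$ maze.sense dir→west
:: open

~$ stack.push x→west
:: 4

~$ maze.move dir→west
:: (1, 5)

~$ maze.sense dir→north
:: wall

~$ maze.sense dir→south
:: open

~$ stack.push x→south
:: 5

~$ maze.move dir→south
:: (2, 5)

~$ maze.sense dir→south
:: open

~$ stack.push x→south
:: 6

~$ maze.move dir→south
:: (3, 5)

~$ maze.sense dir→south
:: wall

~$ maze.sense dir→west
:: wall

~$ stack.pop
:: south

~$ maze.move dir→north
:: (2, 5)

~$ maze.sense dir→west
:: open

~$ stack.push x→west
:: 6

~$ maze.move dir→west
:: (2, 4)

~$ maze.sense dir→north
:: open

~$ stack.push x→north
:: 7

~$ maze.move dir→north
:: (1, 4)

~$ maze.sense dir→north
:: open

~$ stack.push x→north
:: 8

~$ maze.move dir→north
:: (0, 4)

~$ maze.sense dir→west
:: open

~$ stack.push x→west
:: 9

~$ maze.move dir→west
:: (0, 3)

~$ maze.sense dir→south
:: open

~$ stack.push x→south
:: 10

~$ maze.move dir→south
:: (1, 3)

~$ maze.sense dir→south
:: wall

~$ maze.sense dir→west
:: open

~$ stack.push x→west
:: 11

~$ maze.move dir→west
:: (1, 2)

~$ maze.sense dir→north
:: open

~$ stack.push x→north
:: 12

~$ maze.move dir→north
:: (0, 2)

~$ maze.sense dir→west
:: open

~$ stack.push x→west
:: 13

~$ maze.move dir→west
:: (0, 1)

~$ maze.sense dir→south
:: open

~$ stack.push x→south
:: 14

~$ maze.move dir→south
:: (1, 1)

~$ maze.sense dir→south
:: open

~$ stack.push x→south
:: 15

~$ maze.move dir→south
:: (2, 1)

~$ maze.sense dir→east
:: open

~$ stack.push x→east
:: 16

~$ maze.move dir→east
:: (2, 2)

~$ maze.sense dir→south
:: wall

~$ stack.pop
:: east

~$ maze.move dir→west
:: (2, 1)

~$ maze.sense dir→south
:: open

~$ stack.push x→south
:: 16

~$ maze.move dir→south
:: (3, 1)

~$ maze.sense dir→south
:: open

~$ stack.push x→south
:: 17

~$ maze.move dir→south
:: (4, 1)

~$ maze.sense dir→east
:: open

~$ stack.push x→east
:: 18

~$ maze.move dir→east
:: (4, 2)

~$ maze.sense dir→east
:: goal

~$ maze.move dir→east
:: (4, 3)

Answer: (4, 3)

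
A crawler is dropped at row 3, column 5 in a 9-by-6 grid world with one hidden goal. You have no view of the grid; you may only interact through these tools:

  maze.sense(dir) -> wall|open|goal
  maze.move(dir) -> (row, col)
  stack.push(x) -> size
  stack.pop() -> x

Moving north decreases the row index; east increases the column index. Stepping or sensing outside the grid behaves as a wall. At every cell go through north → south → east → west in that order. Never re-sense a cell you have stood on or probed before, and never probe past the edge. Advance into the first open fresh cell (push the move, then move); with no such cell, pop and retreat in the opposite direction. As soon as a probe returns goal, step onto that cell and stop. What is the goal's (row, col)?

I use maze.sense using dir='north', — result: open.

Invoking stack.push using x='north', — result: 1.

Now I run maze.move using dir='north', — result: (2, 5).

I invoke maze.sense using dir='north', and see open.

Next I call stack.push using x='north', and see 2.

Next I call maze.move using dir='north', which returns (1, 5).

Calling maze.sense using dir='north', : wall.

I try maze.sense using dir='west', yielding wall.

I invoke stack.pop, giving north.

I call maze.move using dir='south', and get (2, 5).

I run maze.sense using dir='west', : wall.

I invoke stack.pop, and see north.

Next I call maze.move using dir='south', and observe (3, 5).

Now I run maze.sense using dir='south', — result: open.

Calling stack.push using x='south', giving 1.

I try maze.move using dir='south', → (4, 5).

Invoking maze.sense using dir='south', and observe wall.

Using maze.sense using dir='west', yielding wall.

I run stack.pop(), and see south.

I use maze.move using dir='north', and get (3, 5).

Invoking maze.sense using dir='west', which returns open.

Using stack.push using x='west', → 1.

Then maze.move using dir='west', → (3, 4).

Then maze.sense using dir='west', giving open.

Now I run stack.push using x='west', → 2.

Using maze.move using dir='west', and observe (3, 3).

Then maze.sense using dir='north', which returns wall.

Now I run maze.sense using dir='south', and observe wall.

I run maze.sense using dir='west', which returns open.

Using stack.push using x='west', yielding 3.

I use maze.move using dir='west', → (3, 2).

I invoke maze.sense using dir='north', and get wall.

Then maze.sense using dir='south', — result: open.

Calling stack.push using x='south', → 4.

Now I run maze.move using dir='south', and see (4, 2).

Next I call maze.sense using dir='south', which returns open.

I invoke stack.push using x='south', giving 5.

I invoke maze.move using dir='south', and observe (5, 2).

I run maze.sense using dir='south', giving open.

I use stack.push using x='south', and see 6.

Next I call maze.move using dir='south', — result: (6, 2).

I use maze.sense using dir='south', yielding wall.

Calling maze.sense using dir='east', yielding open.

Invoking stack.push using x='east', giving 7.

Using maze.move using dir='east', : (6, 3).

Invoking maze.sense using dir='north', giving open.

Calling stack.push using x='north', → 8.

I invoke maze.move using dir='north', → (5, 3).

I try maze.sense using dir='east', — result: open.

I try stack.push using x='east', which returns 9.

Invoking maze.move using dir='east', yielding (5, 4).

Next I call maze.sense using dir='south', — result: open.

Calling stack.push using x='south', : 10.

Calling maze.move using dir='south', giving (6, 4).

I run maze.sense using dir='south', yielding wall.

I invoke maze.sense using dir='east', : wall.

Using stack.pop(), giving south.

Next I call maze.move using dir='north', and see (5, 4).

I call stack.pop(), → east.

Using maze.move using dir='west', — result: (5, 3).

Next I call stack.pop(), → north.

I use maze.move using dir='south', and observe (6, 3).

Using maze.sense using dir='south', giving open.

Next I call stack.push using x='south', yielding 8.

I run maze.move using dir='south', yielding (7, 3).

Invoking maze.sense using dir='south', → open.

Invoking stack.push using x='south', giving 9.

I invoke maze.move using dir='south', : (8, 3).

Then maze.sense using dir='east', giving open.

Now I run stack.push using x='east', giving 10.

Invoking maze.move using dir='east', : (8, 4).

I use maze.sense using dir='east', which returns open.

Then stack.push using x='east', → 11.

I run maze.move using dir='east', : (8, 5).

Next I call maze.sense using dir='north', and see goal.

Invoking maze.move using dir='north', which returns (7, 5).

Answer: (7, 5)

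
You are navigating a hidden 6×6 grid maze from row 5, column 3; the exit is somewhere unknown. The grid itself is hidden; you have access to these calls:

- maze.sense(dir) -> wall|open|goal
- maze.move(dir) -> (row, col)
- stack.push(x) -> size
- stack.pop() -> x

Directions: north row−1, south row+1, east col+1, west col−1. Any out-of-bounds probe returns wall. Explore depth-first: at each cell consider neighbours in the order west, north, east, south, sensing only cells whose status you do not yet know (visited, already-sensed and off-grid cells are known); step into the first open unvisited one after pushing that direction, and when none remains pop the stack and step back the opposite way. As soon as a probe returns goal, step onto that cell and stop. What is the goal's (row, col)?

I use sense using dir=west, giving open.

I invoke push using x=west, and see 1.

I use move using dir=west, and get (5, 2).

Next I call sense using dir=west, which returns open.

Next I call push using x=west, which returns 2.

I run move using dir=west, giving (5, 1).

I run sense using dir=west, and observe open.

I run push using x=west, giving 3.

I run move using dir=west, giving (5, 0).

Using sense using dir=north, giving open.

I call push using x=north, — result: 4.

I call move using dir=north, and see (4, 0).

Now I run sense using dir=north, — result: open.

I call push using x=north, and get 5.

I run move using dir=north, yielding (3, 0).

Now I run sense using dir=north, and observe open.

Now I run push using x=north, and observe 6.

Next I call move using dir=north, → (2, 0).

I use sense using dir=north, which returns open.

Next I call push using x=north, which returns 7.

I try move using dir=north, → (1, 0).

Now I run sense using dir=north, which returns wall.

Now I run sense using dir=east, giving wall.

I call pop(), : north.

Now I run move using dir=south, which returns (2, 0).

Calling sense using dir=east, which returns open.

I invoke push using x=east, — result: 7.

I call move using dir=east, and observe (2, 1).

Next I call sense using dir=east, which returns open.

Invoking push using x=east, — result: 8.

I call move using dir=east, → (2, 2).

Invoking sense using dir=north, which returns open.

I invoke push using x=north, giving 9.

I call move using dir=north, which returns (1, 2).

I invoke sense using dir=north, which returns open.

I call push using x=north, giving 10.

Then move using dir=north, — result: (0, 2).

Calling sense using dir=west, : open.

Invoking push using x=west, and get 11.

Using move using dir=west, → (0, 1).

Now I run pop(), and get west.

Then move using dir=east, — result: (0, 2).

I call sense using dir=east, — result: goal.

Calling move using dir=east, which returns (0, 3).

Answer: (0, 3)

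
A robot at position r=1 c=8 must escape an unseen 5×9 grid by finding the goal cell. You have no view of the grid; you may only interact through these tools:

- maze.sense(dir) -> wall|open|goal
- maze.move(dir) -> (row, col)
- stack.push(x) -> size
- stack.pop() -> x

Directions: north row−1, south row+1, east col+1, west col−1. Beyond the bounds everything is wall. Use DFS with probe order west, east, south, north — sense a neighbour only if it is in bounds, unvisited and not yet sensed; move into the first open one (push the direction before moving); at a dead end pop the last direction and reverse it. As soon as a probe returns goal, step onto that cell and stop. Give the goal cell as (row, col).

Act: maze.sense[dir: west]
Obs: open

Act: stack.push[x: west]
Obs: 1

Act: maze.move[dir: west]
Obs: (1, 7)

Act: maze.sense[dir: west]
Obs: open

Act: stack.push[x: west]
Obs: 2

Act: maze.move[dir: west]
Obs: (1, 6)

Act: maze.sense[dir: west]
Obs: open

Act: stack.push[x: west]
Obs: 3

Act: maze.move[dir: west]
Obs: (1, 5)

Act: maze.sense[dir: west]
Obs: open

Act: stack.push[x: west]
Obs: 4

Act: maze.move[dir: west]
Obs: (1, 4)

Act: maze.sense[dir: west]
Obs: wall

Act: maze.sense[dir: south]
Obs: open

Act: stack.push[x: south]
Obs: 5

Act: maze.move[dir: south]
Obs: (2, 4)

Act: maze.sense[dir: west]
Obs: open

Act: stack.push[x: west]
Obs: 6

Act: maze.move[dir: west]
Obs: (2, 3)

Act: maze.sense[dir: west]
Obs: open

Act: stack.push[x: west]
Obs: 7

Act: maze.move[dir: west]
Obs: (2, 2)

Act: maze.sense[dir: west]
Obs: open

Act: stack.push[x: west]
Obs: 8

Act: maze.move[dir: west]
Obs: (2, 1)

Act: maze.sense[dir: west]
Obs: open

Act: stack.push[x: west]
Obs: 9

Act: maze.move[dir: west]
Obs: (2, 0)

Act: maze.sense[dir: south]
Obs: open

Act: stack.push[x: south]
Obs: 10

Act: maze.move[dir: south]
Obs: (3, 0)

Act: maze.sense[dir: east]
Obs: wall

Act: maze.sense[dir: south]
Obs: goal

Act: maze.move[dir: south]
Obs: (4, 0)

Answer: (4, 0)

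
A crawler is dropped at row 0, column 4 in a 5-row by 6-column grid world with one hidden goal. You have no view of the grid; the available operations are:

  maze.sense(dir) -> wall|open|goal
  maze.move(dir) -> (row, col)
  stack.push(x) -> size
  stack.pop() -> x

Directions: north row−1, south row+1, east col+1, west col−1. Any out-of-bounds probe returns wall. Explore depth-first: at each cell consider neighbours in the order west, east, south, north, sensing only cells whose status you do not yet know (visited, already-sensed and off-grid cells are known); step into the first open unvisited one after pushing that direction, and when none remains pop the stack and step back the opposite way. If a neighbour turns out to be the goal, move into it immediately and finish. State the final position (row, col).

·→ maze.sense(dir=west)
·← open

·→ stack.push(x=west)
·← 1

·→ maze.move(dir=west)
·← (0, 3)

·→ maze.sense(dir=west)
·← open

·→ stack.push(x=west)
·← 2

·→ maze.move(dir=west)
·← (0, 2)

·→ maze.sense(dir=west)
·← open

·→ stack.push(x=west)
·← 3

·→ maze.move(dir=west)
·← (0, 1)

·→ maze.sense(dir=west)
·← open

·→ stack.push(x=west)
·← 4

·→ maze.move(dir=west)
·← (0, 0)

·→ maze.sense(dir=south)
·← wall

·→ stack.pop()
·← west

·→ maze.move(dir=east)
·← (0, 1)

·→ maze.sense(dir=south)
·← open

·→ stack.push(x=south)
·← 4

·→ maze.move(dir=south)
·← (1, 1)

·→ maze.sense(dir=east)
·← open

·→ stack.push(x=east)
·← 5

·→ maze.move(dir=east)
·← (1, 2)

·→ maze.sense(dir=east)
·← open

·→ stack.push(x=east)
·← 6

·→ maze.move(dir=east)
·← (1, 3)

·→ maze.sense(dir=east)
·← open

·→ stack.push(x=east)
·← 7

·→ maze.move(dir=east)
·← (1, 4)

·→ maze.sense(dir=east)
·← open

·→ stack.push(x=east)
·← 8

·→ maze.move(dir=east)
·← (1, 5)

·→ maze.sense(dir=south)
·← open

·→ stack.push(x=south)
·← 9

·→ maze.move(dir=south)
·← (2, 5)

·→ maze.sense(dir=west)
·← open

·→ stack.push(x=west)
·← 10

·→ maze.move(dir=west)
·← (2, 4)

·→ maze.sense(dir=west)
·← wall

·→ maze.sense(dir=south)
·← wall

·→ stack.pop()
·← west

·→ maze.move(dir=east)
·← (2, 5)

·→ maze.sense(dir=south)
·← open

·→ stack.push(x=south)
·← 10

·→ maze.move(dir=south)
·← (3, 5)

·→ maze.sense(dir=south)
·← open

·→ stack.push(x=south)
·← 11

·→ maze.move(dir=south)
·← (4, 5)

·→ maze.sense(dir=west)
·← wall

·→ stack.pop()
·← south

·→ maze.move(dir=north)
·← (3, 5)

·→ stack.pop()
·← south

·→ maze.move(dir=north)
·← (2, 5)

·→ stack.pop()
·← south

·→ maze.move(dir=north)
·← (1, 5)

·→ maze.sense(dir=north)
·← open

·→ stack.push(x=north)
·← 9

·→ maze.move(dir=north)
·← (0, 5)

·→ stack.pop()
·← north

·→ maze.move(dir=south)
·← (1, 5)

·→ stack.pop()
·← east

·→ maze.move(dir=west)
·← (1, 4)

·→ stack.pop()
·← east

·→ maze.move(dir=west)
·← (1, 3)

·→ stack.pop()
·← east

·→ maze.move(dir=west)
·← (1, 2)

·→ maze.sense(dir=south)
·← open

·→ stack.push(x=south)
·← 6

·→ maze.move(dir=south)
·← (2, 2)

·→ maze.sense(dir=west)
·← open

·→ stack.push(x=west)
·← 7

·→ maze.move(dir=west)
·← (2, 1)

·→ maze.sense(dir=west)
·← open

·→ stack.push(x=west)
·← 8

·→ maze.move(dir=west)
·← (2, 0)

·→ maze.sense(dir=south)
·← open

·→ stack.push(x=south)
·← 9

·→ maze.move(dir=south)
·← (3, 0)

·→ maze.sense(dir=east)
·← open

·→ stack.push(x=east)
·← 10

·→ maze.move(dir=east)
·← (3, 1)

·→ maze.sense(dir=east)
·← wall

·→ maze.sense(dir=south)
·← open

·→ stack.push(x=south)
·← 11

·→ maze.move(dir=south)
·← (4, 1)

·→ maze.sense(dir=west)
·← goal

·→ maze.move(dir=west)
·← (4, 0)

Answer: (4, 0)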